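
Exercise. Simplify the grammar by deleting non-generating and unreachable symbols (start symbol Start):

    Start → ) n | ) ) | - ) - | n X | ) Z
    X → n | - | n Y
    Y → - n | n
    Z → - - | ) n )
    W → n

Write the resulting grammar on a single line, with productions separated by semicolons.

Start → ) n | ) ) | - ) - | n X | ) Z; X → n | - | n Y; Y → - n | n; Z → - - | ) n )

Generating nonterminals: {Start, W, X, Y, Z}.
Reachable from Start after that: {Start, X, Y, Z}.
Removed useless symbols: {W} and every production mentioning them.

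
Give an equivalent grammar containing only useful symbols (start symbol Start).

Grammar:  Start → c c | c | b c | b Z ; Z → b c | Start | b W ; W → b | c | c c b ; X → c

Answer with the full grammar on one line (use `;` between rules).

Generating nonterminals: {Start, W, X, Z}.
Reachable from Start after that: {Start, W, Z}.
Removed useless symbols: {X} and every production mentioning them.

Start → c c | c | b c | b Z; Z → b c | Start | b W; W → b | c | c c b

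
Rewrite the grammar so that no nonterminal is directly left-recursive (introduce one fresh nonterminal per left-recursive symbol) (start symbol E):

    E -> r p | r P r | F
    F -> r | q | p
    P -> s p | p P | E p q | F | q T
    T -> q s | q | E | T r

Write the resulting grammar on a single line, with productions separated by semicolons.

Left recursion appears on T.
For T: α = {r}, β = {q s, q, E}. Rewrite as T → β T' and T' → α T' | ε.

E -> r p | r P r | F; F -> r | q | p; P -> s p | p P | E p q | F | q T; T -> q s T' | q T' | E T'; T' -> r T' | ε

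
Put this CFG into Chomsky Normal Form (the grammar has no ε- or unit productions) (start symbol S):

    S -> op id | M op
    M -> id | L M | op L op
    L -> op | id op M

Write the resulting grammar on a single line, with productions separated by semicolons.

S -> X1 X2 | M X1; M -> id | L M | X1 Y1; L -> op | X2 Y2; X1 -> op; X2 -> id; Y1 -> L X1; Y2 -> X1 M

Introduce a nonterminal for each terminal appearing in a rule of length ≥ 2: X1 → op, X2 → id.
Binarize each right-hand side of length ≥ 3 by chaining fresh nonterminals (Y1, Y2, …): affected rules were M → X1 L X1; L → X2 X1 M.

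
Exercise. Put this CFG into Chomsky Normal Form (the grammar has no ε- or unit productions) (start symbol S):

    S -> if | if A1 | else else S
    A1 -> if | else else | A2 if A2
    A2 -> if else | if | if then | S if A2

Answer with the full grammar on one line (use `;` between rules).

S -> if | X1 A1 | X2 Y1; A1 -> if | X2 X2 | A2 Y2; A2 -> X1 X2 | if | X1 X3 | S Y3; X1 -> if; X2 -> else; X3 -> then; Y1 -> X2 S; Y2 -> X1 A2; Y3 -> X1 A2

Introduce a nonterminal for each terminal appearing in a rule of length ≥ 2: X1 → if, X2 → else, X3 → then.
Binarize each right-hand side of length ≥ 3 by chaining fresh nonterminals (Y1, Y2, …): affected rules were S → X2 X2 S; A1 → A2 X1 A2; A2 → S X1 A2.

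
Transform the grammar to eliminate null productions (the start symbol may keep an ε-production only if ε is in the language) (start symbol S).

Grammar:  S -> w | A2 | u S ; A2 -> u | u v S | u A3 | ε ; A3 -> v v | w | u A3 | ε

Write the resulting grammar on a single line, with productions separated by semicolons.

The nullable symbols are {A2, A3, S}.
ε ∈ L(G) since S is nullable, so keep S → ε.
Expand every rule over subsets of its nullable positions: S → u S gives u S | u. A2 → u v S gives u v S | u v. A3 → u A3 gives u A3 | u.

S -> w | A2 | u S | u | ε; A2 -> u | u v S | u v | u A3; A3 -> v v | w | u A3 | u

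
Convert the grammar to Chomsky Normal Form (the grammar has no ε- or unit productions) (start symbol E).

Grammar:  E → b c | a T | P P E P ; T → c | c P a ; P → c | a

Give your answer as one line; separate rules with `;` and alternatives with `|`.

Introduce a nonterminal for each terminal appearing in a rule of length ≥ 2: X1 → b, X2 → c, X3 → a.
Binarize each right-hand side of length ≥ 3 by chaining fresh nonterminals (Y1, Y2, …): affected rules were E → P P E P; T → X2 P X3.

E → X1 X2 | X3 T | P Y1; T → c | X2 Y3; P → c | a; X1 → b; X2 → c; X3 → a; Y1 → P Y2; Y2 → E P; Y3 → P X3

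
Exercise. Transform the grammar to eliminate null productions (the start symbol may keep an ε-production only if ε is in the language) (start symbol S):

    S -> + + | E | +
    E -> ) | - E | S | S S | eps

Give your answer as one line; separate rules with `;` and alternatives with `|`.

S -> + + | E | + | eps; E -> ) | - E | - | S | S S

Nullable nonterminals: {E, S}.
ε ∈ L(G) since S is nullable, so keep S → ε.
Expand every rule over subsets of its nullable positions: E → - E gives - E | -.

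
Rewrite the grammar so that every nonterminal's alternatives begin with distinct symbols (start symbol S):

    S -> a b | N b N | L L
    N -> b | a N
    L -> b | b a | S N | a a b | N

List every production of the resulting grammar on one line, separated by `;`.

L has alternatives sharing prefix 'b': factor to L → b L' with L' → ε | a.

S -> a b | N b N | L L; N -> b | a N; L -> S N | a a b | N | b L'; L' -> ε | a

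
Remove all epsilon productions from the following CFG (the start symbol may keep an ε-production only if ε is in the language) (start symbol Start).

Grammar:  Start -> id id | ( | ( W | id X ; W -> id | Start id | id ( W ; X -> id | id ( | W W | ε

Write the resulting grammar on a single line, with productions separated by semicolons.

The nullable symbols are {X}.
ε ∉ L(G), so no ε-production is kept.
Expand every rule over subsets of its nullable positions: Start → id X gives id X | id.

Start -> id id | ( | ( W | id X | id; W -> id | Start id | id ( W; X -> id | id ( | W W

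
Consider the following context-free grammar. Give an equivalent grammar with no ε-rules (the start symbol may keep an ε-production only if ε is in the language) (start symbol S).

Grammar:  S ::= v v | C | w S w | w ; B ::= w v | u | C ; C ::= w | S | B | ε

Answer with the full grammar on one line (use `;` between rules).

S ::= v v | C | w S w | w w | w | ε; B ::= w v | u | C; C ::= w | S | B

Nullable nonterminals: {B, C, S}.
ε ∈ L(G) since S is nullable, so keep S → ε.
For each production, add variants omitting each subset of nullable occurrences: S → w S w gives w S w | w w.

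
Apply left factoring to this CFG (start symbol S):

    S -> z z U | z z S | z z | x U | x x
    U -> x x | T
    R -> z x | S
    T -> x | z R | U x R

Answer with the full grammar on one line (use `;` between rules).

S has alternatives sharing prefix 'z z': factor to S → z z S' with S' → U | S | ε.
S has alternatives sharing prefix 'x': factor to S → x S'' with S'' → U | x.

S -> z z S' | x S''; U -> x x | T; R -> z x | S; T -> x | z R | U x R; S' -> U | S | ε; S'' -> U | x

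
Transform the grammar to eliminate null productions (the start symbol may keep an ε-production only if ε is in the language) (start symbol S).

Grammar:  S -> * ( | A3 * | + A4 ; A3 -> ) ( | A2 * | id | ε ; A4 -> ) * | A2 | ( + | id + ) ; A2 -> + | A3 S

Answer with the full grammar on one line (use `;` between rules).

S -> * ( | A3 * | * | + A4; A3 -> ) ( | A2 * | id; A4 -> ) * | A2 | ( + | id + ); A2 -> + | A3 S | S

Nullable nonterminals: {A3}.
ε ∉ L(G), so no ε-production is kept.
Add the nullable-subset variants: S → A3 * gives A3 * | *. A2 → A3 S gives A3 S | S.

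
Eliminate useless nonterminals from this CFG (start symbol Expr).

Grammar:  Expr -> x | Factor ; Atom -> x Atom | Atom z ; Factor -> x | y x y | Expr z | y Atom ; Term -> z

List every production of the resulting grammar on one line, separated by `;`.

Generating nonterminals: {Expr, Factor, Term}.
Reachable from Expr after that: {Expr, Factor}.
Removed useless symbols: {Atom, Term} and every production mentioning them.

Expr -> x | Factor; Factor -> x | y x y | Expr z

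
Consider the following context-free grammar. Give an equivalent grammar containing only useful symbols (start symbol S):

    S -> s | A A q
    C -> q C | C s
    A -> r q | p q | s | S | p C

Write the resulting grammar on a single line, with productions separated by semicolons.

Generating nonterminals: {A, S}.
Reachable from S after that: {A, S}.
Removed useless symbols: {C} and every production mentioning them.

S -> s | A A q; A -> r q | p q | s | S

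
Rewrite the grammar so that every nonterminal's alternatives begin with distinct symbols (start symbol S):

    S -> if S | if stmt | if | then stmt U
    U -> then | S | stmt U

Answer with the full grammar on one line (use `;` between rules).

S -> then stmt U | if S'; U -> then | S | stmt U; S' -> S | stmt | eps

S has alternatives sharing prefix 'if': factor to S → if S' with S' → S | stmt | ε.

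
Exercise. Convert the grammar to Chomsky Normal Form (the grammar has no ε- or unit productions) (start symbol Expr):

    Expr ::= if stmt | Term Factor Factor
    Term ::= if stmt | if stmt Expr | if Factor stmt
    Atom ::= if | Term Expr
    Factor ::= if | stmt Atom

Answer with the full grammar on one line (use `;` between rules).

Expr ::= X1 X2 | Term Y1; Term ::= X1 X2 | X1 Y2 | X1 Y3; Atom ::= if | Term Expr; Factor ::= if | X2 Atom; X1 ::= if; X2 ::= stmt; Y1 ::= Factor Factor; Y2 ::= X2 Expr; Y3 ::= Factor X2

Introduce a nonterminal for each terminal appearing in a rule of length ≥ 2: X1 → if, X2 → stmt.
Binarize each right-hand side of length ≥ 3 by chaining fresh nonterminals (Y1, Y2, …): affected rules were Expr → Term Factor Factor; Term → X1 X2 Expr; Term → X1 Factor X2.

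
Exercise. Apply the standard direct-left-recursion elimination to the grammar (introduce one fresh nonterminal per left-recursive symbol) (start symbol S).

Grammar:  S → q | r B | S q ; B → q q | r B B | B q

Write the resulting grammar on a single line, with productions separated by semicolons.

S, B are directly left-recursive.
For S: α = {q}, β = {q, r B}. Rewrite as S → β S' and S' → α S' | ε.
For B: α = {q}, β = {q q, r B B}. Rewrite as B → β B' and B' → α B' | ε.

S → q S' | r B S'; B → q q B' | r B B B'; S' → q S' | ε; B' → q B' | ε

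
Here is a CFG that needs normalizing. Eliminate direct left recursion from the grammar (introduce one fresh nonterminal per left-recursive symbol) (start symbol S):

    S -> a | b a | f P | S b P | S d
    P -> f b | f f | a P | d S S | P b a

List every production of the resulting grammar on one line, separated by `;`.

S -> a S' | b a S' | f P S'; P -> f b P' | f f P' | a P P' | d S S P'; S' -> b P S' | d S' | ε; P' -> b a P' | ε

Directly left-recursive nonterminals: S, P.
For S: α = {b P, d}, β = {a, b a, f P}. Rewrite as S → β S' and S' → α S' | ε.
For P: α = {b a}, β = {f b, f f, a P, d S S}. Rewrite as P → β P' and P' → α P' | ε.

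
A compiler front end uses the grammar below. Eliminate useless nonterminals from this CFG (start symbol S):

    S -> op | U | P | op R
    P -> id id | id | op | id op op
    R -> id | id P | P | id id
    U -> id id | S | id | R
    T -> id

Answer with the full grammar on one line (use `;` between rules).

S -> op | U | P | op R; P -> id id | id | op | id op op; R -> id | id P | P | id id; U -> id id | S | id | R

Generating nonterminals: {P, R, S, T, U}.
Reachable from S after that: {P, R, S, U}.
Removed useless symbols: {T} and every production mentioning them.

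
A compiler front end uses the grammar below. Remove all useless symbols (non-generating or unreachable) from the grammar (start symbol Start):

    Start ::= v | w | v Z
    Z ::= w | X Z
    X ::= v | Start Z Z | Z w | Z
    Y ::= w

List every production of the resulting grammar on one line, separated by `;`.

Start ::= v | w | v Z; Z ::= w | X Z; X ::= v | Start Z Z | Z w | Z

Generating nonterminals: {Start, X, Y, Z}.
Reachable from Start after that: {Start, X, Z}.
Removed useless symbols: {Y} and every production mentioning them.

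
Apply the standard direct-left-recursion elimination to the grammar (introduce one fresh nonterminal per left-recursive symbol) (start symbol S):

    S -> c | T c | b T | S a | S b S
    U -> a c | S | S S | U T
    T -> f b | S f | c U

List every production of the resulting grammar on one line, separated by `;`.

Directly left-recursive nonterminals: S, U.
For S: α = {a, b S}, β = {c, T c, b T}. Rewrite as S → β S' and S' → α S' | ε.
For U: α = {T}, β = {a c, S, S S}. Rewrite as U → β U' and U' → α U' | ε.

S -> c S' | T c S' | b T S'; U -> a c U' | S U' | S S U'; T -> f b | S f | c U; S' -> a S' | b S S' | ε; U' -> T U' | ε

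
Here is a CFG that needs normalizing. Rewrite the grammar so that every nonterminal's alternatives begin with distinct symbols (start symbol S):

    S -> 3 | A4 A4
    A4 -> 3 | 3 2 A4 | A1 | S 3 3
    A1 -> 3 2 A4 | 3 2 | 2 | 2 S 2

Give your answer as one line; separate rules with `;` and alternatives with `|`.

A4 has alternatives sharing prefix '3': factor to A4 → 3 A4' with A4' → ε | 2 A4.
A1 has alternatives sharing prefix '3 2': factor to A1 → 3 2 A1' with A1' → A4 | ε.
A1 has alternatives sharing prefix '2': factor to A1 → 2 A1'' with A1'' → ε | S 2.

S -> 3 | A4 A4; A4 -> A1 | S 3 3 | 3 A4'; A1 -> 3 2 A1' | 2 A1''; A4' -> ε | 2 A4; A1' -> A4 | ε; A1'' -> ε | S 2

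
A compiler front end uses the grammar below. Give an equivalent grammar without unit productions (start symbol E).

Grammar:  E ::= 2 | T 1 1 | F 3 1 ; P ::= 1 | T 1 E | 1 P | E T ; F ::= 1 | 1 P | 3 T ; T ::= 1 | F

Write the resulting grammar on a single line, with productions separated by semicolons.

E ::= 2 | T 1 1 | F 3 1; P ::= 1 | T 1 E | 1 P | E T; F ::= 1 | 1 P | 3 T; T ::= 1 | 1 P | 3 T

Unit pairs: T ⇒* {F}.
For every A with A ⇒* B via unit rules, add B's non-unit alternatives to A; then delete every rule of the form X → Y.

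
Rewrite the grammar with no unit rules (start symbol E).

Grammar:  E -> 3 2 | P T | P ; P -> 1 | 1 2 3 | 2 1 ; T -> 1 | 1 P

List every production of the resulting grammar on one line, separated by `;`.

E -> 3 2 | P T | 1 | 1 2 3 | 2 1; P -> 1 | 1 2 3 | 2 1; T -> 1 | 1 P

Unit pairs: E ⇒* {P}.
For every A with A ⇒* B via unit rules, add B's non-unit alternatives to A; then delete every rule of the form X → Y.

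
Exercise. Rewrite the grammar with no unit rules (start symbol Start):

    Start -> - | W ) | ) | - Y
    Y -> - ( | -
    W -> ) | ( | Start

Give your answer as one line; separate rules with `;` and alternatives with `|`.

Unit pairs: W ⇒* {Start}.
For every A with A ⇒* B via unit rules, add B's non-unit alternatives to A; then delete every rule of the form X → Y.

Start -> - | W ) | ) | - Y; Y -> - ( | -; W -> - | W ) | ) | - Y | (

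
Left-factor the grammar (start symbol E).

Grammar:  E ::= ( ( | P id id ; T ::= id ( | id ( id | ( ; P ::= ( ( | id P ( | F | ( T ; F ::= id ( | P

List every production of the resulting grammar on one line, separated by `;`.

T has alternatives sharing prefix 'id (': factor to T → id ( T' with T' → ε | id.
P has alternatives sharing prefix '(': factor to P → ( P' with P' → ( | T.

E ::= ( ( | P id id; T ::= ( | id ( T'; P ::= id P ( | F | ( P'; F ::= id ( | P; T' ::= ε | id; P' ::= ( | T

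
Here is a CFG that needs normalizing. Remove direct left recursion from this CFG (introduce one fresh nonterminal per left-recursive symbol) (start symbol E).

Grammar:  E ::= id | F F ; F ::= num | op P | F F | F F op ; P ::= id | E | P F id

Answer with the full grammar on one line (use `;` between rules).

E ::= id | F F; F ::= num F' | op P F'; P ::= id P' | E P'; F' ::= F F' | F op F' | ε; P' ::= F id P' | ε

Directly left-recursive nonterminals: F, P.
For F: α = {F, F op}, β = {num, op P}. Rewrite as F → β F' and F' → α F' | ε.
For P: α = {F id}, β = {id, E}. Rewrite as P → β P' and P' → α P' | ε.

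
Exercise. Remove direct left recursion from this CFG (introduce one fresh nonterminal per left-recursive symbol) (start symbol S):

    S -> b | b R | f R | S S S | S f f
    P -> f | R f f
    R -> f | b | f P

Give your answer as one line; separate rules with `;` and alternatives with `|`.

S -> b S' | b R S' | f R S'; P -> f | R f f; R -> f | b | f P; S' -> S S S' | f f S' | ε

Directly left-recursive nonterminal: S.
For S: α = {S S, f f}, β = {b, b R, f R}. Rewrite as S → β S' and S' → α S' | ε.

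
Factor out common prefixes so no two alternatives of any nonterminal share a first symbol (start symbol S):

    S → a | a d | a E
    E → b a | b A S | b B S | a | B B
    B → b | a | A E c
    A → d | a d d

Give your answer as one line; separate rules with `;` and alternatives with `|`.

S → a S'; E → a | B B | b E'; B → b | a | A E c; A → d | a d d; S' → epsilon | d | E; E' → a | A S | B S

S has alternatives sharing prefix 'a': factor to S → a S' with S' → ε | d | E.
E has alternatives sharing prefix 'b': factor to E → b E' with E' → a | A S | B S.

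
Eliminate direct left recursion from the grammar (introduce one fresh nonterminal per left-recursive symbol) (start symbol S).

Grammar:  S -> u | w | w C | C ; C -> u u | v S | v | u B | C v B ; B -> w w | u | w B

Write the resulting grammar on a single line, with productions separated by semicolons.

Left recursion appears on C.
For C: α = {v B}, β = {u u, v S, v, u B}. Rewrite as C → β C' and C' → α C' | ε.

S -> u | w | w C | C; C -> u u C' | v S C' | v C' | u B C'; B -> w w | u | w B; C' -> v B C' | eps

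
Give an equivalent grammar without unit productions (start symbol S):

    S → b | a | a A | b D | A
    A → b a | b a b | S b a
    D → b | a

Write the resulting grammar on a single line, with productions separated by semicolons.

Unit pairs: S ⇒* {A}.
Replace each nonterminal's rules with the union of the non-unit rules of every nonterminal it unit-derives.

S → b | a | a A | b D | b a | b a b | S b a; A → b a | b a b | S b a; D → b | a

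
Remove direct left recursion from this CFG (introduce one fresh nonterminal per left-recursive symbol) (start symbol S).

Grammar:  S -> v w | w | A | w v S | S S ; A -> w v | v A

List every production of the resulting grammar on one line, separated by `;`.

S -> v w S' | w S' | A S' | w v S S'; A -> w v | v A; S' -> S S' | ε

Left recursion appears on S.
For S: α = {S}, β = {v w, w, A, w v S}. Rewrite as S → β S' and S' → α S' | ε.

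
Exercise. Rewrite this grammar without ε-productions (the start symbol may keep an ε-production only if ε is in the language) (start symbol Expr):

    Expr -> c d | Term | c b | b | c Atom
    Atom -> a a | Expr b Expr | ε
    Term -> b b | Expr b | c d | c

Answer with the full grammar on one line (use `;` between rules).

Nullable set = {Atom}.
ε ∉ L(G), so no ε-production is kept.
For each production, add variants omitting each subset of nullable occurrences: Expr → c Atom gives c Atom | c.

Expr -> c d | Term | c b | b | c Atom | c; Atom -> a a | Expr b Expr; Term -> b b | Expr b | c d | c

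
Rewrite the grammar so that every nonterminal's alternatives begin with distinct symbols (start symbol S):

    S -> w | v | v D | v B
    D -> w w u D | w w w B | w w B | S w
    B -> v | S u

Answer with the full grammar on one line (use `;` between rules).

S has alternatives sharing prefix 'v': factor to S → v S' with S' → ε | D | B.
D has alternatives sharing prefix 'w w': factor to D → w w D' with D' → u D | w B | B.

S -> w | v S'; D -> S w | w w D'; B -> v | S u; S' -> ε | D | B; D' -> u D | w B | B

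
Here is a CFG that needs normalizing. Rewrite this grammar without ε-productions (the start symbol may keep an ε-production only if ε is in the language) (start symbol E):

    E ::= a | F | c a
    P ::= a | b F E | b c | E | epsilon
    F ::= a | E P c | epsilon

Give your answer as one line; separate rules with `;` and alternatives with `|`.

E ::= a | F | c a | ε; P ::= a | b F E | b F | b E | b | b c | E; F ::= a | E P c | E c | P c | c

The nullable symbols are {E, F, P}.
ε ∈ L(G) since E is nullable, so keep E → ε.
Expand every rule over subsets of its nullable positions: P → b F E gives b F E | b F | b E | b. F → E P c gives E P c | E c | P c | c.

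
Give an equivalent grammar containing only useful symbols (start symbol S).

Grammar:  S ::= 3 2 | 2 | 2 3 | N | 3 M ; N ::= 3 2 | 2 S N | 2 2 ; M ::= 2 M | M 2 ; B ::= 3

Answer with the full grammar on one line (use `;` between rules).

Generating nonterminals: {B, N, S}.
Reachable from S after that: {N, S}.
Removed useless symbols: {B, M} and every production mentioning them.

S ::= 3 2 | 2 | 2 3 | N; N ::= 3 2 | 2 S N | 2 2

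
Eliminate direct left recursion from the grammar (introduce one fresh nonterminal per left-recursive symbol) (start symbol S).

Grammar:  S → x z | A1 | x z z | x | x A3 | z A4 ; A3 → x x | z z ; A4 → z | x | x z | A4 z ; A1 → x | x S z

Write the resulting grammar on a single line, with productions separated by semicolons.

S → x z | A1 | x z z | x | x A3 | z A4; A3 → x x | z z; A4 → z A4' | x A4' | x z A4'; A1 → x | x S z; A4' → z A4' | epsilon

Left recursion appears on A4.
For A4: α = {z}, β = {z, x, x z}. Rewrite as A4 → β A4' and A4' → α A4' | ε.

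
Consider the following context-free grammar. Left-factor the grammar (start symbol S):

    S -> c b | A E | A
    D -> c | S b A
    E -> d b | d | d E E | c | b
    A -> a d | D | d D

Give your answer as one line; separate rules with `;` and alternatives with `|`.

S -> c b | A S'; D -> c | S b A; E -> c | b | d E'; A -> a d | D | d D; S' -> E | ε; E' -> b | ε | E E

S has alternatives sharing prefix 'A': factor to S → A S' with S' → E | ε.
E has alternatives sharing prefix 'd': factor to E → d E' with E' → b | ε | E E.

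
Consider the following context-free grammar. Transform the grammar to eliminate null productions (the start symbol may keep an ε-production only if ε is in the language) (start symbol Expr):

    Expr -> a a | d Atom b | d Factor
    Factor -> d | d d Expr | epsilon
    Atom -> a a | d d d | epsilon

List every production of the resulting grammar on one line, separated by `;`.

Expr -> a a | d Atom b | d b | d Factor | d; Factor -> d | d d Expr; Atom -> a a | d d d

Nullable set = {Atom, Factor}.
ε ∉ L(G), so no ε-production is kept.
Add the nullable-subset variants: Expr → d Atom b gives d Atom b | d b. Expr → d Factor gives d Factor | d.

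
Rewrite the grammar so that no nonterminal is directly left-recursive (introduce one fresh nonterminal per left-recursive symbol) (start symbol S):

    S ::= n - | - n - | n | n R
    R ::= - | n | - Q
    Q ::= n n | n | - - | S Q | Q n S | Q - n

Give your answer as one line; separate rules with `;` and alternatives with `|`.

Directly left-recursive nonterminal: Q.
For Q: α = {n S, - n}, β = {n n, n, - -, S Q}. Rewrite as Q → β Q' and Q' → α Q' | ε.

S ::= n - | - n - | n | n R; R ::= - | n | - Q; Q ::= n n Q' | n Q' | - - Q' | S Q Q'; Q' ::= n S Q' | - n Q' | epsilon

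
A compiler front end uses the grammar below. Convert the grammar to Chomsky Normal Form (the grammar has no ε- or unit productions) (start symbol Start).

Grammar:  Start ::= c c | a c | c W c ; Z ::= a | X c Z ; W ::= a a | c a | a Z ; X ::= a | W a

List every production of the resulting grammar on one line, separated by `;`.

Introduce a nonterminal for each terminal appearing in a rule of length ≥ 2: X1 → c, X2 → a.
Binarize each right-hand side of length ≥ 3 by chaining fresh nonterminals (Y1, Y2, …): affected rules were Start → X1 W X1; Z → X X1 Z.

Start ::= X1 X1 | X2 X1 | X1 Y1; Z ::= a | X Y2; W ::= X2 X2 | X1 X2 | X2 Z; X ::= a | W X2; X1 ::= c; X2 ::= a; Y1 ::= W X1; Y2 ::= X1 Z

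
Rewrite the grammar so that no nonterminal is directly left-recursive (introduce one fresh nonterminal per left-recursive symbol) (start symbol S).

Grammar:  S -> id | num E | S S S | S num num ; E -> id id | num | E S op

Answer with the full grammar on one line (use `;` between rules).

S -> id S' | num E S'; E -> id id E' | num E'; S' -> S S S' | num num S' | eps; E' -> S op E' | eps

Left recursion appears on S, E.
For S: α = {S S, num num}, β = {id, num E}. Rewrite as S → β S' and S' → α S' | ε.
For E: α = {S op}, β = {id id, num}. Rewrite as E → β E' and E' → α E' | ε.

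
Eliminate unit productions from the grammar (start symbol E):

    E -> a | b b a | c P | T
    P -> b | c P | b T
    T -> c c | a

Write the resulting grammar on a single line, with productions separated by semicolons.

Unit pairs: E ⇒* {T}.
Replace each nonterminal's rules with the union of the non-unit rules of every nonterminal it unit-derives.

E -> a | b b a | c P | c c; P -> b | c P | b T; T -> c c | a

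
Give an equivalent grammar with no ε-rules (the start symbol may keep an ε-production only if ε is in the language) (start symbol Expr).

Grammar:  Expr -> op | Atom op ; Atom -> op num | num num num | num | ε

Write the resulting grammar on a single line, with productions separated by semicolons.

The nullable symbols are {Atom}.
ε ∉ L(G), so no ε-production is kept.

Expr -> op | Atom op; Atom -> op num | num num num | num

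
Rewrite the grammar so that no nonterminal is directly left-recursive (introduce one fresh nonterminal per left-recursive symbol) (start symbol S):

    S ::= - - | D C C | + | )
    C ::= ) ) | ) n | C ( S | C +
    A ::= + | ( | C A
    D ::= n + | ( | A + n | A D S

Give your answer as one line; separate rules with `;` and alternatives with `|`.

S ::= - - | D C C | + | ); C ::= ) ) C' | ) n C'; A ::= + | ( | C A; D ::= n + | ( | A + n | A D S; C' ::= ( S C' | + C' | eps

C is directly left-recursive.
For C: α = {( S, +}, β = {) ), ) n}. Rewrite as C → β C' and C' → α C' | ε.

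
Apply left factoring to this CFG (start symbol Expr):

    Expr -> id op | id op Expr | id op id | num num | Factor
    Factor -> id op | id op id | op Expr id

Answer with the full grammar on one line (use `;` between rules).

Expr -> num num | Factor | id op Expr1; Factor -> op Expr id | id op Factor1; Expr1 -> ε | Expr | id; Factor1 -> ε | id

Expr has alternatives sharing prefix 'id op': factor to Expr → id op Expr1 with Expr1 → ε | Expr | id.
Factor has alternatives sharing prefix 'id op': factor to Factor → id op Factor1 with Factor1 → ε | id.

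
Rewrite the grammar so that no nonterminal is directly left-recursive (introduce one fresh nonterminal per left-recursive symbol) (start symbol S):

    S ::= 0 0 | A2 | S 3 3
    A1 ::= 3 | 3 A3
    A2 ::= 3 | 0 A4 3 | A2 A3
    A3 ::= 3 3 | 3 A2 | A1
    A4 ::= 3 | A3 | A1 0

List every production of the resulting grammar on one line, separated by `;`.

Left recursion appears on S, A2.
For S: α = {3 3}, β = {0 0, A2}. Rewrite as S → β S' and S' → α S' | ε.
For A2: α = {A3}, β = {3, 0 A4 3}. Rewrite as A2 → β A2' and A2' → α A2' | ε.

S ::= 0 0 S' | A2 S'; A1 ::= 3 | 3 A3; A2 ::= 3 A2' | 0 A4 3 A2'; A3 ::= 3 3 | 3 A2 | A1; A4 ::= 3 | A3 | A1 0; S' ::= 3 3 S' | ε; A2' ::= A3 A2' | ε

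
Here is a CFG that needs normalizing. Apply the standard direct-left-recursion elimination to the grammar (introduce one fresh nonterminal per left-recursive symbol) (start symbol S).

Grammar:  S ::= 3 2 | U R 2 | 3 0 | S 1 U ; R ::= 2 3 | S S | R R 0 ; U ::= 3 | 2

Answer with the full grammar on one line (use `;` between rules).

S ::= 3 2 S' | U R 2 S' | 3 0 S'; R ::= 2 3 R' | S S R'; U ::= 3 | 2; S' ::= 1 U S' | ε; R' ::= R 0 R' | ε

Directly left-recursive nonterminals: S, R.
For S: α = {1 U}, β = {3 2, U R 2, 3 0}. Rewrite as S → β S' and S' → α S' | ε.
For R: α = {R 0}, β = {2 3, S S}. Rewrite as R → β R' and R' → α R' | ε.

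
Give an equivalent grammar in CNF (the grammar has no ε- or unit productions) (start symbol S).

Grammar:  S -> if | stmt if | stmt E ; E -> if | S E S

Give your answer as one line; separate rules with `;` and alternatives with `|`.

S -> if | X1 X2 | X1 E; E -> if | S Y1; X1 -> stmt; X2 -> if; Y1 -> E S

Introduce a nonterminal for each terminal appearing in a rule of length ≥ 2: X1 → stmt, X2 → if.
Binarize each right-hand side of length ≥ 3 by chaining fresh nonterminals (Y1, Y2, …): affected rules were E → S E S.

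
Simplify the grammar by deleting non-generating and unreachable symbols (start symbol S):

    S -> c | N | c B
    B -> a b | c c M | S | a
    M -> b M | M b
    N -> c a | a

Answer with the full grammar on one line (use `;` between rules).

S -> c | N | c B; B -> a b | S | a; N -> c a | a

Generating nonterminals: {B, N, S}.
Reachable from S after that: {B, N, S}.
Removed useless symbols: {M} and every production mentioning them.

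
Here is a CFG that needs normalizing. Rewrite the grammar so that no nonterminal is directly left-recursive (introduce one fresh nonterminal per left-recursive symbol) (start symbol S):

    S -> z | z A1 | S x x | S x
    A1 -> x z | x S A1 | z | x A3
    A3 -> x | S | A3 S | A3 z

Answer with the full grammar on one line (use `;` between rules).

S -> z S' | z A1 S'; A1 -> x z | x S A1 | z | x A3; A3 -> x A3' | S A3'; S' -> x x S' | x S' | ε; A3' -> S A3' | z A3' | ε

Left recursion appears on S, A3.
For S: α = {x x, x}, β = {z, z A1}. Rewrite as S → β S' and S' → α S' | ε.
For A3: α = {S, z}, β = {x, S}. Rewrite as A3 → β A3' and A3' → α A3' | ε.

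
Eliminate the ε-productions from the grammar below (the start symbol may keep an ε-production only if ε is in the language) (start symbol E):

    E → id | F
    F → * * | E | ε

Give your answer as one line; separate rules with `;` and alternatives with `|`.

Nullable set = {E, F}.
ε ∈ L(G) since E is nullable, so keep E → ε.

E → id | F | ε; F → * * | E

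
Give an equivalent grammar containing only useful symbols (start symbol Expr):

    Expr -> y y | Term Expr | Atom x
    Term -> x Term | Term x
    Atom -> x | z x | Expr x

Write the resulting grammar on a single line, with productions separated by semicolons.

Expr -> y y | Atom x; Atom -> x | z x | Expr x

Generating nonterminals: {Atom, Expr}.
Reachable from Expr after that: {Atom, Expr}.
Removed useless symbols: {Term} and every production mentioning them.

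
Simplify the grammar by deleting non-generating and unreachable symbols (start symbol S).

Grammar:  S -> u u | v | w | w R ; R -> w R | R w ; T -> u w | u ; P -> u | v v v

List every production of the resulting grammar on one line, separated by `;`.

S -> u u | v | w

Generating nonterminals: {P, S, T}.
Reachable from S after that: {S}.
Removed useless symbols: {P, R, T} and every production mentioning them.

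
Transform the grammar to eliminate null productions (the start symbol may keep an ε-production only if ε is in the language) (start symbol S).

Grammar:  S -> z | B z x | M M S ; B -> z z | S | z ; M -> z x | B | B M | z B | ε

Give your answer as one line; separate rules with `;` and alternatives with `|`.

S -> z | B z x | M M S | M S; B -> z z | S | z; M -> z x | B | B M | z B

Nullable set = {M}.
ε ∉ L(G), so no ε-production is kept.
For each production, add variants omitting each subset of nullable occurrences: S → M M S gives M M S | M S.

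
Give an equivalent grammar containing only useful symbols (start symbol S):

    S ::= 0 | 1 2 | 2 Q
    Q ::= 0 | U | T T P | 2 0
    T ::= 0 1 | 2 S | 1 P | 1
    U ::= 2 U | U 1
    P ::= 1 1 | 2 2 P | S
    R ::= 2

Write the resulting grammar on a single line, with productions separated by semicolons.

Generating nonterminals: {P, Q, R, S, T}.
Reachable from S after that: {P, Q, S, T}.
Removed useless symbols: {R, U} and every production mentioning them.

S ::= 0 | 1 2 | 2 Q; Q ::= 0 | T T P | 2 0; T ::= 0 1 | 2 S | 1 P | 1; P ::= 1 1 | 2 2 P | S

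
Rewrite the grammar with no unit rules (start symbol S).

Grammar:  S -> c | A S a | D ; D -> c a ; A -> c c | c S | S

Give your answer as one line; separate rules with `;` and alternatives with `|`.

S -> c a | c | A S a; D -> c a; A -> c a | c | A S a | c c | c S

Unit pairs: A ⇒* {D, S}; S ⇒* {D}.
For every A with A ⇒* B via unit rules, add B's non-unit alternatives to A; then delete every rule of the form X → Y.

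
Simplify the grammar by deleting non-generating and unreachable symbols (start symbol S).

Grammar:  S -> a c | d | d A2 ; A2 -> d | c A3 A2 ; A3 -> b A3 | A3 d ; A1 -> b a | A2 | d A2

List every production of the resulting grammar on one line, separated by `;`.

S -> a c | d | d A2; A2 -> d

Generating nonterminals: {A1, A2, S}.
Reachable from S after that: {A2, S}.
Removed useless symbols: {A1, A3} and every production mentioning them.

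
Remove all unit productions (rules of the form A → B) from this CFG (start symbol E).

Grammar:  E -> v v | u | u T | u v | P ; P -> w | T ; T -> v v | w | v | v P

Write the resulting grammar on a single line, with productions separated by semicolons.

Unit pairs: E ⇒* {P, T}; P ⇒* {T}.
Replace each nonterminal's rules with the union of the non-unit rules of every nonterminal it unit-derives.

E -> v v | u | u T | u v | w | v | v P; P -> w | v v | v | v P; T -> v v | w | v | v P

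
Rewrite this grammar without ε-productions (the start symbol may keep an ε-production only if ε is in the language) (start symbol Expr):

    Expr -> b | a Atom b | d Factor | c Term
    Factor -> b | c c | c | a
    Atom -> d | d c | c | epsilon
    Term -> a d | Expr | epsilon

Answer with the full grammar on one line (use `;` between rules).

The nullable symbols are {Atom, Term}.
ε ∉ L(G), so no ε-production is kept.
For each production, add variants omitting each subset of nullable occurrences: Expr → a Atom b gives a Atom b | a b. Expr → c Term gives c Term | c.

Expr -> b | a Atom b | a b | d Factor | c Term | c; Factor -> b | c c | c | a; Atom -> d | d c | c; Term -> a d | Expr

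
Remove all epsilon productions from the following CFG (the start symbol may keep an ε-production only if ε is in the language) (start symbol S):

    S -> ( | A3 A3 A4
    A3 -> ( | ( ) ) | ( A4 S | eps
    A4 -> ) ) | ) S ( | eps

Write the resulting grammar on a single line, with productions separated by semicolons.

S -> ( | A3 A3 A4 | A3 A3 | A3 A4 | A3 | A4 | ε; A3 -> ( | ( ) ) | ( A4 S | ( A4 | ( S; A4 -> ) ) | ) S ( | ) (

Nullable nonterminals: {A3, A4, S}.
ε ∈ L(G) since S is nullable, so keep S → ε.
Expand every rule over subsets of its nullable positions: S → A3 A3 A4 gives A3 A3 A4 | A3 A3 | A3 A4 | A3 | A4. A3 → ( A4 S gives ( A4 S | ( A4 | ( S. A4 → ) S ( gives ) S ( | ) (.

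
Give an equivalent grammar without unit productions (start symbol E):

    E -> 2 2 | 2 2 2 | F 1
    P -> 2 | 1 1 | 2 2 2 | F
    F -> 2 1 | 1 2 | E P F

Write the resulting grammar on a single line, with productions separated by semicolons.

E -> 2 2 | 2 2 2 | F 1; P -> 2 1 | 1 2 | E P F | 2 | 1 1 | 2 2 2; F -> 2 1 | 1 2 | E P F

Unit pairs: P ⇒* {F}.
For every A with A ⇒* B via unit rules, add B's non-unit alternatives to A; then delete every rule of the form X → Y.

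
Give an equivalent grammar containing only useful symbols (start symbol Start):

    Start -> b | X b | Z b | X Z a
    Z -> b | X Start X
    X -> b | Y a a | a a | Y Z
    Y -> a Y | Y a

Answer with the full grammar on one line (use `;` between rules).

Generating nonterminals: {Start, X, Z}.
Reachable from Start after that: {Start, X, Z}.
Removed useless symbols: {Y} and every production mentioning them.

Start -> b | X b | Z b | X Z a; Z -> b | X Start X; X -> b | a a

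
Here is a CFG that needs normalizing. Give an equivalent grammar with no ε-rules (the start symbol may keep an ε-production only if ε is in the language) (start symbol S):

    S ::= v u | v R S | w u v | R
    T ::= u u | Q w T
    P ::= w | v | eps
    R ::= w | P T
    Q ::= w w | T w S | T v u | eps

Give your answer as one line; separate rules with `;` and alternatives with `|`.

Nullable set = {P, Q}.
ε ∉ L(G), so no ε-production is kept.
Add the nullable-subset variants: T → Q w T gives Q w T | w T. R → P T gives P T | T.

S ::= v u | v R S | w u v | R; T ::= u u | Q w T | w T; P ::= w | v; R ::= w | P T | T; Q ::= w w | T w S | T v u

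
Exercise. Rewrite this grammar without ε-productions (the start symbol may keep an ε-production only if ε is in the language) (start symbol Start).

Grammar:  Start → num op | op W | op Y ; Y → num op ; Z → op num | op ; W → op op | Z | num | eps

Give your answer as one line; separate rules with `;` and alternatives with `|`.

Start → num op | op W | op | op Y; Y → num op; Z → op num | op; W → op op | Z | num

Nullable set = {W}.
ε ∉ L(G), so no ε-production is kept.
For each production, add variants omitting each subset of nullable occurrences: Start → op W gives op W | op.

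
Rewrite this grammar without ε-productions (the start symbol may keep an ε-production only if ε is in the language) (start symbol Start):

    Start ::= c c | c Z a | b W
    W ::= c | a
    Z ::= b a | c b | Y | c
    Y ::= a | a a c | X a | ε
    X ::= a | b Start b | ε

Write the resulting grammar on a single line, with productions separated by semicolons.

Start ::= c c | c Z a | c a | b W; W ::= c | a; Z ::= b a | c b | Y | c; Y ::= a | a a c | X a; X ::= a | b Start b

Nullable nonterminals: {X, Y, Z}.
ε ∉ L(G), so no ε-production is kept.
Expand every rule over subsets of its nullable positions: Start → c Z a gives c Z a | c a.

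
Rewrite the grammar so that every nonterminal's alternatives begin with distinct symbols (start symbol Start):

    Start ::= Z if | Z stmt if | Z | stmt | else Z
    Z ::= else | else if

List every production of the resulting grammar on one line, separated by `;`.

Start ::= stmt | else Z | Z Start1; Z ::= else Z1; Start1 ::= if | stmt if | ε; Z1 ::= ε | if

Start has alternatives sharing prefix 'Z': factor to Start → Z Start1 with Start1 → if | stmt if | ε.
Z has alternatives sharing prefix 'else': factor to Z → else Z1 with Z1 → ε | if.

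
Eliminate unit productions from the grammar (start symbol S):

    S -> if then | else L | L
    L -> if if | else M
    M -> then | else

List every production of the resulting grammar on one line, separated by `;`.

Unit pairs: S ⇒* {L}.
For each unit pair (A, B), copy every non-unit production of B to A, then drop all unit productions.

S -> if if | else M | if then | else L; L -> if if | else M; M -> then | else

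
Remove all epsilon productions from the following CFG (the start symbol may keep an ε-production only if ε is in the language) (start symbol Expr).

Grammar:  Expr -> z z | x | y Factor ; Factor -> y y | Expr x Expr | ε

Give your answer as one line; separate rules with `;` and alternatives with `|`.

The nullable symbols are {Factor}.
ε ∉ L(G), so no ε-production is kept.
Expand every rule over subsets of its nullable positions: Expr → y Factor gives y Factor | y.

Expr -> z z | x | y Factor | y; Factor -> y y | Expr x Expr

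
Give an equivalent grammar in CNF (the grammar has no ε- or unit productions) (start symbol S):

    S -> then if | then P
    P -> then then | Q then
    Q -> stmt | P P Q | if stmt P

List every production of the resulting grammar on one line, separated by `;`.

Introduce a nonterminal for each terminal appearing in a rule of length ≥ 2: X1 → then, X2 → if, X3 → stmt.
Binarize each right-hand side of length ≥ 3 by chaining fresh nonterminals (Y1, Y2, …): affected rules were Q → P P Q; Q → X2 X3 P.

S -> X1 X2 | X1 P; P -> X1 X1 | Q X1; Q -> stmt | P Y1 | X2 Y2; X1 -> then; X2 -> if; X3 -> stmt; Y1 -> P Q; Y2 -> X3 P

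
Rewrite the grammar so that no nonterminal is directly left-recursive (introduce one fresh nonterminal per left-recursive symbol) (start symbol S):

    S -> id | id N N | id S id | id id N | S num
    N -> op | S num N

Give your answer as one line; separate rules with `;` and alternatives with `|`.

S -> id S' | id N N S' | id S id S' | id id N S'; N -> op | S num N; S' -> num S' | ε

S is directly left-recursive.
For S: α = {num}, β = {id, id N N, id S id, id id N}. Rewrite as S → β S' and S' → α S' | ε.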